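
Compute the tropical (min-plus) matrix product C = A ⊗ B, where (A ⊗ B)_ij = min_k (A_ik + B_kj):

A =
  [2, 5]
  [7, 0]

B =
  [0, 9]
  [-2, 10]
A ⊗ B =
  [2, 11]
  [-2, 10]

Apply the min-plus product entry-by-entry:
  C[0][0] = min over k of (A[0][0] + B[0][0] = 2 + 0 = 2, A[0][1] + B[1][0] = 5 + -2 = 3) = 2 (attained at k = 0)
  C[0][1] = min over k of (A[0][0] + B[0][1] = 2 + 9 = 11, A[0][1] + B[1][1] = 5 + 10 = 15) = 11 (attained at k = 0)
  C[1][0] = min over k of (A[1][0] + B[0][0] = 7 + 0 = 7, A[1][1] + B[1][0] = 0 + -2 = -2) = -2 (attained at k = 1)
  C[1][1] = min over k of (A[1][0] + B[0][1] = 7 + 9 = 16, A[1][1] + B[1][1] = 0 + 10 = 10) = 10 (attained at k = 1)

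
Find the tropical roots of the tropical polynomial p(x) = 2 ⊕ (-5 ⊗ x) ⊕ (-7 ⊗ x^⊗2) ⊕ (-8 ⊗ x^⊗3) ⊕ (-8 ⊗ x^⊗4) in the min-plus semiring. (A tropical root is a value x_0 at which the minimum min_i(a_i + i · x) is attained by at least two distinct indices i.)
Roots: {0, 1, 2, 7}

Each tropical root is a break point of the lower envelope of the lines y = a_i + i · x (there are 5 lines, with slopes 0, 1, ..., 4). Only the lines that attain the minimum somewhere contribute to roots; other lines are dominated. Here the surviving (envelope) indices are i = 4, i = 3, i = 2, i = 1, i = 0.
Intersections between consecutive envelope lines give the roots: for adjacent envelope indices i < j the intersection is x = (a_i − a_j) / (j − i). Reading off the sorted break points: {0, 1, 2, 7}.
Verification: at each break x_0, at least two indices attain the minimum of min_i(a_i + i · x_0).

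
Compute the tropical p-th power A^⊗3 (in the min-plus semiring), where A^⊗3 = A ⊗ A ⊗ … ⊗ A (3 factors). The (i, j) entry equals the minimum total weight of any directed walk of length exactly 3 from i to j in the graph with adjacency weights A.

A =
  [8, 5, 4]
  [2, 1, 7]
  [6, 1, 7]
A^⊗3 =
  [7, 6, 11]
  [4, 3, 7]
  [4, 3, 7]

Each entry (A^⊗3)_ij equals the minimum over all length-3 walks i = v_0 → v_1 → … → v_3 = j of Σ_t A[v_t][v_{t+1}]. For example, for (i, j) = (0, 2) we minimise over 9 possible intermediate vertex sequences; the minimum is 11, attained along the walk 0 → 1 → 0 → 2.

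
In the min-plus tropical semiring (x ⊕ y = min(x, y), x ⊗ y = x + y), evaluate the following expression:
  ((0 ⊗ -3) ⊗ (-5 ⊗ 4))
((0 ⊗ -3) ⊗ (-5 ⊗ 4)) = -4

Expand innermost to outermost. Recall ⊕ takes the minimum of its arguments and ⊗ takes their sum. Working out the expression ((0 ⊗ -3) ⊗ (-5 ⊗ 4)) gives -4.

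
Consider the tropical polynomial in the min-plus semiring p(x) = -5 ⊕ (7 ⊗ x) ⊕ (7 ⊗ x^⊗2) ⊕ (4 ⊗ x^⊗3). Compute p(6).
p(6) = -5

A tropical monomial a ⊗ x^⊗i evaluates to a + i · x. Evaluating each term at x = 6:
  Term 0 contributes -5 + 0 · 6 = -5
  Term 1 contributes 7 + 1 · 6 = 13
  Term 2 contributes 7 + 2 · 6 = 19
  Term 3 contributes 4 + 3 · 6 = 22
p(6) = ⊕ of these = min[-5, 13, 19, 22] = -5.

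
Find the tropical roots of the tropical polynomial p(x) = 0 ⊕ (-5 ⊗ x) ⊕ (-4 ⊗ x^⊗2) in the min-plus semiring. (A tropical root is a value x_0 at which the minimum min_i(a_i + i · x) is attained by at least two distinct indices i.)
Roots: {-1, 5}

Each tropical root is a break point of the lower envelope of the lines y = a_i + i · x (there are 3 lines, with slopes 0, 1, ..., 2). Only the lines that attain the minimum somewhere contribute to roots; other lines are dominated. Here the surviving (envelope) indices are i = 2, i = 1, i = 0.
Intersections between consecutive envelope lines give the roots: for adjacent envelope indices i < j the intersection is x = (a_i − a_j) / (j − i). Reading off the sorted break points: {-1, 5}.
Verification: at each break x_0, at least two indices attain the minimum of min_i(a_i + i · x_0).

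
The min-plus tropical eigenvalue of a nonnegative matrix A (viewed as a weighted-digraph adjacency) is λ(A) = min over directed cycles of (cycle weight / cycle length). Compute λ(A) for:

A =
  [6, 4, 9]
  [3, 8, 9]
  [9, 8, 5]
λ(A) = 7/2

Enumerate directed cycles and compute their means (weight / length). Sample:
  cycle 0 → 0: weight = 6, length = 1, mean = 6/1 ≈ 6.000
  cycle 1 → 1: weight = 8, length = 1, mean = 8/1 ≈ 8.000
  cycle 2 → 2: weight = 5, length = 1, mean = 5/1 ≈ 5.000
  cycle 0 → 1 → 0: weight = 7, length = 2, mean = 7/2 ≈ 3.500
  cycle 0 → 2 → 0: weight = 18, length = 2, mean = 18/2 ≈ 9.000
  cycle 1 → 0 → 1: weight = 7, length = 2, mean = 7/2 ≈ 3.500
Minimum mean = 3.500, attained e.g. along the cycle 0 → 1 → 0 with weight 7 and length 2. So λ(A) = 7/2 = 7/2.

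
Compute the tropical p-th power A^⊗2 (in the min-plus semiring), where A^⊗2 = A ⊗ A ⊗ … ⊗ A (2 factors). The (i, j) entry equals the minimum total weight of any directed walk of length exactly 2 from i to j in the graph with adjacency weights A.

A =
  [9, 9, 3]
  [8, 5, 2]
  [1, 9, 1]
A^⊗2 =
  [4, 12, 4]
  [3, 10, 3]
  [2, 10, 2]

Each entry (A^⊗2)_ij equals the minimum over all length-2 walks i = v_0 → v_1 → … → v_2 = j of Σ_t A[v_t][v_{t+1}]. For example, for (i, j) = (0, 2) we minimise over 3 possible intermediate vertex sequences; the minimum is 4, attained along the walk 0 → 2 → 2.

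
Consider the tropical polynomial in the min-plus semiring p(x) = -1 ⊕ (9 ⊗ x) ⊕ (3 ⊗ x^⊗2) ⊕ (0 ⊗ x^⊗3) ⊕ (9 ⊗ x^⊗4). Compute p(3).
p(3) = -1

A tropical monomial a ⊗ x^⊗i evaluates to a + i · x. Evaluating each term at x = 3:
  Term 0 contributes -1 + 0 · 3 = -1
  Term 1 contributes 9 + 1 · 3 = 12
  Term 2 contributes 3 + 2 · 3 = 9
  Term 3 contributes 0 + 3 · 3 = 9
  Term 4 contributes 9 + 4 · 3 = 21
p(3) = ⊕ of these = min[-1, 12, 9, 9, 21] = -1.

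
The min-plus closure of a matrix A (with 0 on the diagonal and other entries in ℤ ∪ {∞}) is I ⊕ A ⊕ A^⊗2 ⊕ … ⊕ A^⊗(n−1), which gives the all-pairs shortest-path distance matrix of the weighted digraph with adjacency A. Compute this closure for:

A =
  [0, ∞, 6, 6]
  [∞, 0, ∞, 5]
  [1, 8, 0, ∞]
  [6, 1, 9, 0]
Closure =
  [0, 7, 6, 6]
  [11, 0, 14, 5]
  [1, 8, 0, 7]
  [6, 1, 9, 0]

This is the Floyd-Warshall all-pairs shortest-path computation. For each intermediate vertex k = 0, 1, …, 3, update dist[i][j] ← min(dist[i][j], dist[i][k] + dist[k][j]). The final matrix gives, for each (i, j), the minimum total weight of any directed path from i to j (possibly empty when i = j).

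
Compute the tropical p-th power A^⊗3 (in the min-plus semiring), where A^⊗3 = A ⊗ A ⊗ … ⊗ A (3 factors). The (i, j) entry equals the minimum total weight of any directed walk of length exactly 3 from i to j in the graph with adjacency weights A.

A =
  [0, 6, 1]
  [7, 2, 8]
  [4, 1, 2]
A^⊗3 =
  [0, 2, 1]
  [7, 6, 8]
  [4, 5, 5]

Each entry (A^⊗3)_ij equals the minimum over all length-3 walks i = v_0 → v_1 → … → v_3 = j of Σ_t A[v_t][v_{t+1}]. For example, for (i, j) = (0, 2) we minimise over 9 possible intermediate vertex sequences; the minimum is 1, attained along the walk 0 → 0 → 0 → 2.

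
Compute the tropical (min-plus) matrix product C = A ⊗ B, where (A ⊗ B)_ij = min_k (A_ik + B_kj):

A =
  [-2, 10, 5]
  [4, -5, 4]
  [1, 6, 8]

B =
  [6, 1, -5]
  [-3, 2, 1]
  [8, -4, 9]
A ⊗ B =
  [4, -1, -7]
  [-8, -3, -4]
  [3, 2, -4]

Apply the min-plus product entry-by-entry:
  C[0][0] = min over k of (A[0][0] + B[0][0] = -2 + 6 = 4, A[0][1] + B[1][0] = 10 + -3 = 7, A[0][2] + B[2][0] = 5 + 8 = 13) = 4 (attained at k = 0)
  C[0][1] = min over k of (A[0][0] + B[0][1] = -2 + 1 = -1, A[0][1] + B[1][1] = 10 + 2 = 12, A[0][2] + B[2][1] = 5 + -4 = 1) = -1 (attained at k = 0)
  C[0][2] = min over k of (A[0][0] + B[0][2] = -2 + -5 = -7, A[0][1] + B[1][2] = 10 + 1 = 11, A[0][2] + B[2][2] = 5 + 9 = 14) = -7 (attained at k = 0)
  C[1][0] = min over k of (A[1][0] + B[0][0] = 4 + 6 = 10, A[1][1] + B[1][0] = -5 + -3 = -8, A[1][2] + B[2][0] = 4 + 8 = 12) = -8 (attained at k = 1)
  C[1][1] = min over k of (A[1][0] + B[0][1] = 4 + 1 = 5, A[1][1] + B[1][1] = -5 + 2 = -3, A[1][2] + B[2][1] = 4 + -4 = 0) = -3 (attained at k = 1)
  C[1][2] = min over k of (A[1][0] + B[0][2] = 4 + -5 = -1, A[1][1] + B[1][2] = -5 + 1 = -4, A[1][2] + B[2][2] = 4 + 9 = 13) = -4 (attained at k = 1)
  C[2][0] = min over k of (A[2][0] + B[0][0] = 1 + 6 = 7, A[2][1] + B[1][0] = 6 + -3 = 3, A[2][2] + B[2][0] = 8 + 8 = 16) = 3 (attained at k = 1)
  C[2][1] = min over k of (A[2][0] + B[0][1] = 1 + 1 = 2, A[2][1] + B[1][1] = 6 + 2 = 8, A[2][2] + B[2][1] = 8 + -4 = 4) = 2 (attained at k = 0)
  C[2][2] = min over k of (A[2][0] + B[0][2] = 1 + -5 = -4, A[2][1] + B[1][2] = 6 + 1 = 7, A[2][2] + B[2][2] = 8 + 9 = 17) = -4 (attained at k = 0)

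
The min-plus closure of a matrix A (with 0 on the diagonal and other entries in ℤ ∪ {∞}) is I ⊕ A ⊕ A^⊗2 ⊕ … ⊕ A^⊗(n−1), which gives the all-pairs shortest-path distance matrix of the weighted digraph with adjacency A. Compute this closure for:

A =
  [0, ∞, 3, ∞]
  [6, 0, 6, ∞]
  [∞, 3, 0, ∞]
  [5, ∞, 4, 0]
Closure =
  [0, 6, 3, ∞]
  [6, 0, 6, ∞]
  [9, 3, 0, ∞]
  [5, 7, 4, 0]

This is the Floyd-Warshall all-pairs shortest-path computation. For each intermediate vertex k = 0, 1, …, 3, update dist[i][j] ← min(dist[i][j], dist[i][k] + dist[k][j]). The final matrix gives, for each (i, j), the minimum total weight of any directed path from i to j (possibly empty when i = j).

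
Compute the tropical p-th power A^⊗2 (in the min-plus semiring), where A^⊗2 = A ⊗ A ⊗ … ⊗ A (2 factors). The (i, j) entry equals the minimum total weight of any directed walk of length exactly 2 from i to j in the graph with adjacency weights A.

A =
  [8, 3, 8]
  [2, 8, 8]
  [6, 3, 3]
A^⊗2 =
  [5, 11, 11]
  [10, 5, 10]
  [5, 6, 6]

Each entry (A^⊗2)_ij equals the minimum over all length-2 walks i = v_0 → v_1 → … → v_2 = j of Σ_t A[v_t][v_{t+1}]. For example, for (i, j) = (0, 2) we minimise over 3 possible intermediate vertex sequences; the minimum is 11, attained along the walk 0 → 1 → 2.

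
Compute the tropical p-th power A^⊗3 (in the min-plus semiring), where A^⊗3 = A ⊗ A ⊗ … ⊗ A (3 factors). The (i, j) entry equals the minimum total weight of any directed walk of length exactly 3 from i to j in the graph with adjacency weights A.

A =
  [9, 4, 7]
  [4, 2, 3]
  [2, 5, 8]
A^⊗3 =
  [9, 8, 9]
  [7, 6, 7]
  [10, 8, 9]

Each entry (A^⊗3)_ij equals the minimum over all length-3 walks i = v_0 → v_1 → … → v_3 = j of Σ_t A[v_t][v_{t+1}]. For example, for (i, j) = (0, 2) we minimise over 9 possible intermediate vertex sequences; the minimum is 9, attained along the walk 0 → 1 → 1 → 2.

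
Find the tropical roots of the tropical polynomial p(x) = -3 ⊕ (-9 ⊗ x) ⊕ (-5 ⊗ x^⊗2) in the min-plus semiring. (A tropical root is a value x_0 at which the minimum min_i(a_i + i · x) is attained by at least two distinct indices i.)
Roots: {-4, 6}

Each tropical root is a break point of the lower envelope of the lines y = a_i + i · x (there are 3 lines, with slopes 0, 1, ..., 2). Only the lines that attain the minimum somewhere contribute to roots; other lines are dominated. Here the surviving (envelope) indices are i = 2, i = 1, i = 0.
Intersections between consecutive envelope lines give the roots: for adjacent envelope indices i < j the intersection is x = (a_i − a_j) / (j − i). Reading off the sorted break points: {-4, 6}.
Verification: at each break x_0, at least two indices attain the minimum of min_i(a_i + i · x_0).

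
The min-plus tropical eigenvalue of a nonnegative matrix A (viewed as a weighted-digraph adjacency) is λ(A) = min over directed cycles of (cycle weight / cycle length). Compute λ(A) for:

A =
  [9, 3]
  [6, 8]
λ(A) = 9/2

Enumerate directed cycles and compute their means (weight / length). Sample:
  cycle 0 → 0: weight = 9, length = 1, mean = 9/1 ≈ 9.000
  cycle 1 → 1: weight = 8, length = 1, mean = 8/1 ≈ 8.000
  cycle 0 → 1 → 0: weight = 9, length = 2, mean = 9/2 ≈ 4.500
  cycle 1 → 0 → 1: weight = 9, length = 2, mean = 9/2 ≈ 4.500
Minimum mean = 4.500, attained e.g. along the cycle 0 → 1 → 0 with weight 9 and length 2. So λ(A) = 9/2 = 9/2.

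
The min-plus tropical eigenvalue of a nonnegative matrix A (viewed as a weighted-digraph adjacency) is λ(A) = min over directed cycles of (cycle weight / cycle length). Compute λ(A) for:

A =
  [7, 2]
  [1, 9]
λ(A) = 3/2

Enumerate directed cycles and compute their means (weight / length). Sample:
  cycle 0 → 0: weight = 7, length = 1, mean = 7/1 ≈ 7.000
  cycle 1 → 1: weight = 9, length = 1, mean = 9/1 ≈ 9.000
  cycle 0 → 1 → 0: weight = 3, length = 2, mean = 3/2 ≈ 1.500
  cycle 1 → 0 → 1: weight = 3, length = 2, mean = 3/2 ≈ 1.500
Minimum mean = 1.500, attained e.g. along the cycle 0 → 1 → 0 with weight 3 and length 2. So λ(A) = 3/2 = 3/2.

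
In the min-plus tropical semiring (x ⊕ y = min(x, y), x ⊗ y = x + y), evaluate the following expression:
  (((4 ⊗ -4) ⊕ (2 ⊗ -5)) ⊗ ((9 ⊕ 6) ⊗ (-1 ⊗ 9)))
(((4 ⊗ -4) ⊕ (2 ⊗ -5)) ⊗ ((9 ⊕ 6) ⊗ (-1 ⊗ 9))) = 11

Expand innermost to outermost. Recall ⊕ takes the minimum of its arguments and ⊗ takes their sum. Working out the expression (((4 ⊗ -4) ⊕ (2 ⊗ -5)) ⊗ ((9 ⊕ 6) ⊗ (-1 ⊗ 9))) gives 11.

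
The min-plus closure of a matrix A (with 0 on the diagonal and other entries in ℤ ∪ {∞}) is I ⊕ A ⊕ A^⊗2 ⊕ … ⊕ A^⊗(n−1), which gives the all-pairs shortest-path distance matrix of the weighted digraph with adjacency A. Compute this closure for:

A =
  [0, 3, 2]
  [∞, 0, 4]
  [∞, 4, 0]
Closure =
  [0, 3, 2]
  [∞, 0, 4]
  [∞, 4, 0]

This is the Floyd-Warshall all-pairs shortest-path computation. For each intermediate vertex k = 0, 1, …, 2, update dist[i][j] ← min(dist[i][j], dist[i][k] + dist[k][j]). The final matrix gives, for each (i, j), the minimum total weight of any directed path from i to j (possibly empty when i = j).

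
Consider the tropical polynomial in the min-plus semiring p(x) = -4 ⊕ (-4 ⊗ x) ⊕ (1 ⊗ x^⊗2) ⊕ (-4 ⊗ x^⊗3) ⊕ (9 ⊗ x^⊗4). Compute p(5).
p(5) = -4

A tropical monomial a ⊗ x^⊗i evaluates to a + i · x. Evaluating each term at x = 5:
  Term 0 contributes -4 + 0 · 5 = -4
  Term 1 contributes -4 + 1 · 5 = 1
  Term 2 contributes 1 + 2 · 5 = 11
  Term 3 contributes -4 + 3 · 5 = 11
  Term 4 contributes 9 + 4 · 5 = 29
p(5) = ⊕ of these = min[-4, 1, 11, 11, 29] = -4.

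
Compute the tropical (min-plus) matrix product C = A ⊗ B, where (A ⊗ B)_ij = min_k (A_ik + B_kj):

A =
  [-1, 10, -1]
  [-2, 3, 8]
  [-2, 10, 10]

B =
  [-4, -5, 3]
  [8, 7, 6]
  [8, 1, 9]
A ⊗ B =
  [-5, -6, 2]
  [-6, -7, 1]
  [-6, -7, 1]

Apply the min-plus product entry-by-entry:
  C[0][0] = min over k of (A[0][0] + B[0][0] = -1 + -4 = -5, A[0][1] + B[1][0] = 10 + 8 = 18, A[0][2] + B[2][0] = -1 + 8 = 7) = -5 (attained at k = 0)
  C[0][1] = min over k of (A[0][0] + B[0][1] = -1 + -5 = -6, A[0][1] + B[1][1] = 10 + 7 = 17, A[0][2] + B[2][1] = -1 + 1 = 0) = -6 (attained at k = 0)
  C[0][2] = min over k of (A[0][0] + B[0][2] = -1 + 3 = 2, A[0][1] + B[1][2] = 10 + 6 = 16, A[0][2] + B[2][2] = -1 + 9 = 8) = 2 (attained at k = 0)
  C[1][0] = min over k of (A[1][0] + B[0][0] = -2 + -4 = -6, A[1][1] + B[1][0] = 3 + 8 = 11, A[1][2] + B[2][0] = 8 + 8 = 16) = -6 (attained at k = 0)
  C[1][1] = min over k of (A[1][0] + B[0][1] = -2 + -5 = -7, A[1][1] + B[1][1] = 3 + 7 = 10, A[1][2] + B[2][1] = 8 + 1 = 9) = -7 (attained at k = 0)
  C[1][2] = min over k of (A[1][0] + B[0][2] = -2 + 3 = 1, A[1][1] + B[1][2] = 3 + 6 = 9, A[1][2] + B[2][2] = 8 + 9 = 17) = 1 (attained at k = 0)
  C[2][0] = min over k of (A[2][0] + B[0][0] = -2 + -4 = -6, A[2][1] + B[1][0] = 10 + 8 = 18, A[2][2] + B[2][0] = 10 + 8 = 18) = -6 (attained at k = 0)
  C[2][1] = min over k of (A[2][0] + B[0][1] = -2 + -5 = -7, A[2][1] + B[1][1] = 10 + 7 = 17, A[2][2] + B[2][1] = 10 + 1 = 11) = -7 (attained at k = 0)
  C[2][2] = min over k of (A[2][0] + B[0][2] = -2 + 3 = 1, A[2][1] + B[1][2] = 10 + 6 = 16, A[2][2] + B[2][2] = 10 + 9 = 19) = 1 (attained at k = 0)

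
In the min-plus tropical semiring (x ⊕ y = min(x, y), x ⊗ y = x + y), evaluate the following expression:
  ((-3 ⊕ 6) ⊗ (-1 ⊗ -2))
((-3 ⊕ 6) ⊗ (-1 ⊗ -2)) = -6

Expand innermost to outermost. Recall ⊕ takes the minimum of its arguments and ⊗ takes their sum. Working out the expression ((-3 ⊕ 6) ⊗ (-1 ⊗ -2)) gives -6.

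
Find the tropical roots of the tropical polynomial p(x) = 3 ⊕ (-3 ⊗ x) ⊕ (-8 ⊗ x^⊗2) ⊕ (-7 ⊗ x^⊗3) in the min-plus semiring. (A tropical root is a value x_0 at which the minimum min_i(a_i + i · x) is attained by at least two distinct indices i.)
Roots: {-1, 5, 6}

Each tropical root is a break point of the lower envelope of the lines y = a_i + i · x (there are 4 lines, with slopes 0, 1, ..., 3). Only the lines that attain the minimum somewhere contribute to roots; other lines are dominated. Here the surviving (envelope) indices are i = 3, i = 2, i = 1, i = 0.
Intersections between consecutive envelope lines give the roots: for adjacent envelope indices i < j the intersection is x = (a_i − a_j) / (j − i). Reading off the sorted break points: {-1, 5, 6}.
Verification: at each break x_0, at least two indices attain the minimum of min_i(a_i + i · x_0).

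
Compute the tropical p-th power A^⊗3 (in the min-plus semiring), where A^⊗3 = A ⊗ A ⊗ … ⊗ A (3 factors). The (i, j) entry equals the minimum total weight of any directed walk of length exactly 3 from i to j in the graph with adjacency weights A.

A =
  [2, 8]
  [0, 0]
A^⊗3 =
  [6, 8]
  [0, 0]

Each entry (A^⊗3)_ij equals the minimum over all length-3 walks i = v_0 → v_1 → … → v_3 = j of Σ_t A[v_t][v_{t+1}]. For example, for (i, j) = (0, 1) we minimise over 4 possible intermediate vertex sequences; the minimum is 8, attained along the walk 0 → 1 → 1 → 1.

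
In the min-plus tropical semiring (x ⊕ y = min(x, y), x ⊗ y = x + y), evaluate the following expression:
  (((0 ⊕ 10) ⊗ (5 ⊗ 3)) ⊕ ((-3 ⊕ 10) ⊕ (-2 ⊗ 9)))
(((0 ⊕ 10) ⊗ (5 ⊗ 3)) ⊕ ((-3 ⊕ 10) ⊕ (-2 ⊗ 9))) = -3

Expand innermost to outermost. Recall ⊕ takes the minimum of its arguments and ⊗ takes their sum. Working out the expression (((0 ⊕ 10) ⊗ (5 ⊗ 3)) ⊕ ((-3 ⊕ 10) ⊕ (-2 ⊗ 9))) gives -3.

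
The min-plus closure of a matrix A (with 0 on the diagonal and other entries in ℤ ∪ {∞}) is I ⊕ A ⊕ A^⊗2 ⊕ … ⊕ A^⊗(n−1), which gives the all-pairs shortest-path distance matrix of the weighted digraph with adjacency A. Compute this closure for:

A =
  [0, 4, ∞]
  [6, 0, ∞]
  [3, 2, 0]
Closure =
  [0, 4, ∞]
  [6, 0, ∞]
  [3, 2, 0]

This is the Floyd-Warshall all-pairs shortest-path computation. For each intermediate vertex k = 0, 1, …, 2, update dist[i][j] ← min(dist[i][j], dist[i][k] + dist[k][j]). The final matrix gives, for each (i, j), the minimum total weight of any directed path from i to j (possibly empty when i = j).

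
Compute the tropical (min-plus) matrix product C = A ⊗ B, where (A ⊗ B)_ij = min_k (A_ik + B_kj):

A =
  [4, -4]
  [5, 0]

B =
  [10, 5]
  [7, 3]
A ⊗ B =
  [3, -1]
  [7, 3]

Apply the min-plus product entry-by-entry:
  C[0][0] = min over k of (A[0][0] + B[0][0] = 4 + 10 = 14, A[0][1] + B[1][0] = -4 + 7 = 3) = 3 (attained at k = 1)
  C[0][1] = min over k of (A[0][0] + B[0][1] = 4 + 5 = 9, A[0][1] + B[1][1] = -4 + 3 = -1) = -1 (attained at k = 1)
  C[1][0] = min over k of (A[1][0] + B[0][0] = 5 + 10 = 15, A[1][1] + B[1][0] = 0 + 7 = 7) = 7 (attained at k = 1)
  C[1][1] = min over k of (A[1][0] + B[0][1] = 5 + 5 = 10, A[1][1] + B[1][1] = 0 + 3 = 3) = 3 (attained at k = 1)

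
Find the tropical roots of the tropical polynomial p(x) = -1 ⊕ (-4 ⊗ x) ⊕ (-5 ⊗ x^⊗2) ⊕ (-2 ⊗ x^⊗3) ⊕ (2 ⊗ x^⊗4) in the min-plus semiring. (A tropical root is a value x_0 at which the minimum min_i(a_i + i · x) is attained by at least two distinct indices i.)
Roots: {-4, -3, 1, 3}

Each tropical root is a break point of the lower envelope of the lines y = a_i + i · x (there are 5 lines, with slopes 0, 1, ..., 4). Only the lines that attain the minimum somewhere contribute to roots; other lines are dominated. Here the surviving (envelope) indices are i = 4, i = 3, i = 2, i = 1, i = 0.
Intersections between consecutive envelope lines give the roots: for adjacent envelope indices i < j the intersection is x = (a_i − a_j) / (j − i). Reading off the sorted break points: {-4, -3, 1, 3}.
Verification: at each break x_0, at least two indices attain the minimum of min_i(a_i + i · x_0).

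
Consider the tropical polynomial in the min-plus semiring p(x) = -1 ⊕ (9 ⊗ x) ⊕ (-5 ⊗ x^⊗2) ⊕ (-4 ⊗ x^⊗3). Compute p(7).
p(7) = -1

A tropical monomial a ⊗ x^⊗i evaluates to a + i · x. Evaluating each term at x = 7:
  Term 0 contributes -1 + 0 · 7 = -1
  Term 1 contributes 9 + 1 · 7 = 16
  Term 2 contributes -5 + 2 · 7 = 9
  Term 3 contributes -4 + 3 · 7 = 17
p(7) = ⊕ of these = min[-1, 16, 9, 17] = -1.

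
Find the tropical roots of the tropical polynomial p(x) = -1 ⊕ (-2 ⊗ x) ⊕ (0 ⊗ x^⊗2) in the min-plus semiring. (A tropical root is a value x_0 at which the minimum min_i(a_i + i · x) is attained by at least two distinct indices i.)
Roots: {-2, 1}

Each tropical root is a break point of the lower envelope of the lines y = a_i + i · x (there are 3 lines, with slopes 0, 1, ..., 2). Only the lines that attain the minimum somewhere contribute to roots; other lines are dominated. Here the surviving (envelope) indices are i = 2, i = 1, i = 0.
Intersections between consecutive envelope lines give the roots: for adjacent envelope indices i < j the intersection is x = (a_i − a_j) / (j − i). Reading off the sorted break points: {-2, 1}.
Verification: at each break x_0, at least two indices attain the minimum of min_i(a_i + i · x_0).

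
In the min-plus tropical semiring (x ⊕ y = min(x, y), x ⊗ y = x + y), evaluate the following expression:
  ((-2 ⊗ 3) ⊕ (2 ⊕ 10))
((-2 ⊗ 3) ⊕ (2 ⊕ 10)) = 1

Expand innermost to outermost. Recall ⊕ takes the minimum of its arguments and ⊗ takes their sum. Working out the expression ((-2 ⊗ 3) ⊕ (2 ⊕ 10)) gives 1.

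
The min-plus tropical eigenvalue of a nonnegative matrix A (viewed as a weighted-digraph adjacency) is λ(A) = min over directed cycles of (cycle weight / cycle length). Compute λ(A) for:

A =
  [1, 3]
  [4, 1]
λ(A) = 1

Enumerate directed cycles and compute their means (weight / length). Sample:
  cycle 0 → 0: weight = 1, length = 1, mean = 1/1 ≈ 1.000
  cycle 1 → 1: weight = 1, length = 1, mean = 1/1 ≈ 1.000
  cycle 0 → 1 → 0: weight = 7, length = 2, mean = 7/2 ≈ 3.500
  cycle 1 → 0 → 1: weight = 7, length = 2, mean = 7/2 ≈ 3.500
Minimum mean = 1.000, attained e.g. along the cycle 0 → 0 with weight 1 and length 1. So λ(A) = 1/1 = 1.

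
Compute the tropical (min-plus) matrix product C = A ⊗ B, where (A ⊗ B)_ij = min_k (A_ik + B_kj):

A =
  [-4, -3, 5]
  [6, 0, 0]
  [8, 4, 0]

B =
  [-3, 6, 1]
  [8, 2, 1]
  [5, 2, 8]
A ⊗ B =
  [-7, -1, -3]
  [3, 2, 1]
  [5, 2, 5]

Apply the min-plus product entry-by-entry:
  C[0][0] = min over k of (A[0][0] + B[0][0] = -4 + -3 = -7, A[0][1] + B[1][0] = -3 + 8 = 5, A[0][2] + B[2][0] = 5 + 5 = 10) = -7 (attained at k = 0)
  C[0][1] = min over k of (A[0][0] + B[0][1] = -4 + 6 = 2, A[0][1] + B[1][1] = -3 + 2 = -1, A[0][2] + B[2][1] = 5 + 2 = 7) = -1 (attained at k = 1)
  C[0][2] = min over k of (A[0][0] + B[0][2] = -4 + 1 = -3, A[0][1] + B[1][2] = -3 + 1 = -2, A[0][2] + B[2][2] = 5 + 8 = 13) = -3 (attained at k = 0)
  C[1][0] = min over k of (A[1][0] + B[0][0] = 6 + -3 = 3, A[1][1] + B[1][0] = 0 + 8 = 8, A[1][2] + B[2][0] = 0 + 5 = 5) = 3 (attained at k = 0)
  C[1][1] = min over k of (A[1][0] + B[0][1] = 6 + 6 = 12, A[1][1] + B[1][1] = 0 + 2 = 2, A[1][2] + B[2][1] = 0 + 2 = 2) = 2 (attained at k = 1)
  C[1][2] = min over k of (A[1][0] + B[0][2] = 6 + 1 = 7, A[1][1] + B[1][2] = 0 + 1 = 1, A[1][2] + B[2][2] = 0 + 8 = 8) = 1 (attained at k = 1)
  C[2][0] = min over k of (A[2][0] + B[0][0] = 8 + -3 = 5, A[2][1] + B[1][0] = 4 + 8 = 12, A[2][2] + B[2][0] = 0 + 5 = 5) = 5 (attained at k = 0)
  C[2][1] = min over k of (A[2][0] + B[0][1] = 8 + 6 = 14, A[2][1] + B[1][1] = 4 + 2 = 6, A[2][2] + B[2][1] = 0 + 2 = 2) = 2 (attained at k = 2)
  C[2][2] = min over k of (A[2][0] + B[0][2] = 8 + 1 = 9, A[2][1] + B[1][2] = 4 + 1 = 5, A[2][2] + B[2][2] = 0 + 8 = 8) = 5 (attained at k = 1)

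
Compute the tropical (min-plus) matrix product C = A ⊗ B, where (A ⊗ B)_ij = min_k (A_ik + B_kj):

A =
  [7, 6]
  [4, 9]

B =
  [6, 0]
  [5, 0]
A ⊗ B =
  [11, 6]
  [10, 4]

Apply the min-plus product entry-by-entry:
  C[0][0] = min over k of (A[0][0] + B[0][0] = 7 + 6 = 13, A[0][1] + B[1][0] = 6 + 5 = 11) = 11 (attained at k = 1)
  C[0][1] = min over k of (A[0][0] + B[0][1] = 7 + 0 = 7, A[0][1] + B[1][1] = 6 + 0 = 6) = 6 (attained at k = 1)
  C[1][0] = min over k of (A[1][0] + B[0][0] = 4 + 6 = 10, A[1][1] + B[1][0] = 9 + 5 = 14) = 10 (attained at k = 0)
  C[1][1] = min over k of (A[1][0] + B[0][1] = 4 + 0 = 4, A[1][1] + B[1][1] = 9 + 0 = 9) = 4 (attained at k = 0)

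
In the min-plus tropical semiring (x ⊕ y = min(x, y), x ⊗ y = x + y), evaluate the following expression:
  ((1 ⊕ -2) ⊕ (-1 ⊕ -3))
((1 ⊕ -2) ⊕ (-1 ⊕ -3)) = -3

Expand innermost to outermost. Recall ⊕ takes the minimum of its arguments and ⊗ takes their sum. Working out the expression ((1 ⊕ -2) ⊕ (-1 ⊕ -3)) gives -3.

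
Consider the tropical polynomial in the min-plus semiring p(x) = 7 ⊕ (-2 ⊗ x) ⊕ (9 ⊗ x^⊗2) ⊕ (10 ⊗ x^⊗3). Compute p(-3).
p(-3) = -5

A tropical monomial a ⊗ x^⊗i evaluates to a + i · x. Evaluating each term at x = -3:
  Term 0 contributes 7 + 0 · -3 = 7
  Term 1 contributes -2 + 1 · -3 = -5
  Term 2 contributes 9 + 2 · -3 = 3
  Term 3 contributes 10 + 3 · -3 = 1
p(-3) = ⊕ of these = min[7, -5, 3, 1] = -5.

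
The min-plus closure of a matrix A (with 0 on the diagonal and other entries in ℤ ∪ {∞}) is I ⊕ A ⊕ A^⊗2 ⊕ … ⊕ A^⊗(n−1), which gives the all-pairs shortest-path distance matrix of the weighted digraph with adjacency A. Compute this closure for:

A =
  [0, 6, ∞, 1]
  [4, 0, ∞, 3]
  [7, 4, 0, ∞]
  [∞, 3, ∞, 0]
Closure =
  [0, 4, ∞, 1]
  [4, 0, ∞, 3]
  [7, 4, 0, 7]
  [7, 3, ∞, 0]

This is the Floyd-Warshall all-pairs shortest-path computation. For each intermediate vertex k = 0, 1, …, 3, update dist[i][j] ← min(dist[i][j], dist[i][k] + dist[k][j]). The final matrix gives, for each (i, j), the minimum total weight of any directed path from i to j (possibly empty when i = j).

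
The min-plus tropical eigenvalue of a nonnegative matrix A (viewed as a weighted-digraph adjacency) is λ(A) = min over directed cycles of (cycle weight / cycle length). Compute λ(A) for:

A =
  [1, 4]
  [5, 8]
λ(A) = 1

Enumerate directed cycles and compute their means (weight / length). Sample:
  cycle 0 → 0: weight = 1, length = 1, mean = 1/1 ≈ 1.000
  cycle 1 → 1: weight = 8, length = 1, mean = 8/1 ≈ 8.000
  cycle 0 → 1 → 0: weight = 9, length = 2, mean = 9/2 ≈ 4.500
  cycle 1 → 0 → 1: weight = 9, length = 2, mean = 9/2 ≈ 4.500
Minimum mean = 1.000, attained e.g. along the cycle 0 → 0 with weight 1 and length 1. So λ(A) = 1/1 = 1.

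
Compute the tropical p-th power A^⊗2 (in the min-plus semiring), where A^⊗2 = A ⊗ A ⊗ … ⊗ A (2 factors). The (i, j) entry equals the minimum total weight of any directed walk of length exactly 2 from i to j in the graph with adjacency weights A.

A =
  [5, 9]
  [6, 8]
A^⊗2 =
  [10, 14]
  [11, 15]

Each entry (A^⊗2)_ij equals the minimum over all length-2 walks i = v_0 → v_1 → … → v_2 = j of Σ_t A[v_t][v_{t+1}]. For example, for (i, j) = (0, 1) we minimise over 2 possible intermediate vertex sequences; the minimum is 14, attained along the walk 0 → 0 → 1.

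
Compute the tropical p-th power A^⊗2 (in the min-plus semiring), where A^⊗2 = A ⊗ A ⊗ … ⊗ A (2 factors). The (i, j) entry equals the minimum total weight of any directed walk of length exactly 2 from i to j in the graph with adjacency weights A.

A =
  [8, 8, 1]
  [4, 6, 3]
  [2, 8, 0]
A^⊗2 =
  [3, 9, 1]
  [5, 11, 3]
  [2, 8, 0]

Each entry (A^⊗2)_ij equals the minimum over all length-2 walks i = v_0 → v_1 → … → v_2 = j of Σ_t A[v_t][v_{t+1}]. For example, for (i, j) = (0, 2) we minimise over 3 possible intermediate vertex sequences; the minimum is 1, attained along the walk 0 → 2 → 2.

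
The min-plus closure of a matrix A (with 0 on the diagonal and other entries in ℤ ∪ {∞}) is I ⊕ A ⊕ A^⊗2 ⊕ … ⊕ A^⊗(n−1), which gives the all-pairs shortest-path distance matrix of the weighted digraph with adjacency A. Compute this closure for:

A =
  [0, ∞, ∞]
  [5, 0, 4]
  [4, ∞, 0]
Closure =
  [0, ∞, ∞]
  [5, 0, 4]
  [4, ∞, 0]

This is the Floyd-Warshall all-pairs shortest-path computation. For each intermediate vertex k = 0, 1, …, 2, update dist[i][j] ← min(dist[i][j], dist[i][k] + dist[k][j]). The final matrix gives, for each (i, j), the minimum total weight of any directed path from i to j (possibly empty when i = j).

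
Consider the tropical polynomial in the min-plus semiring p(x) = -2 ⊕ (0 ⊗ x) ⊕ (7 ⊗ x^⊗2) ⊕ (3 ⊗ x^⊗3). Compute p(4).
p(4) = -2

A tropical monomial a ⊗ x^⊗i evaluates to a + i · x. Evaluating each term at x = 4:
  Term 0 contributes -2 + 0 · 4 = -2
  Term 1 contributes 0 + 1 · 4 = 4
  Term 2 contributes 7 + 2 · 4 = 15
  Term 3 contributes 3 + 3 · 4 = 15
p(4) = ⊕ of these = min[-2, 4, 15, 15] = -2.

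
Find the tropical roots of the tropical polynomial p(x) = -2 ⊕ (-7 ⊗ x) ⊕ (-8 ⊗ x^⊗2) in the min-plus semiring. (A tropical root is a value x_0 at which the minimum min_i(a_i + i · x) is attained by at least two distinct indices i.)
Roots: {1, 5}

Each tropical root is a break point of the lower envelope of the lines y = a_i + i · x (there are 3 lines, with slopes 0, 1, ..., 2). Only the lines that attain the minimum somewhere contribute to roots; other lines are dominated. Here the surviving (envelope) indices are i = 2, i = 1, i = 0.
Intersections between consecutive envelope lines give the roots: for adjacent envelope indices i < j the intersection is x = (a_i − a_j) / (j − i). Reading off the sorted break points: {1, 5}.
Verification: at each break x_0, at least two indices attain the minimum of min_i(a_i + i · x_0).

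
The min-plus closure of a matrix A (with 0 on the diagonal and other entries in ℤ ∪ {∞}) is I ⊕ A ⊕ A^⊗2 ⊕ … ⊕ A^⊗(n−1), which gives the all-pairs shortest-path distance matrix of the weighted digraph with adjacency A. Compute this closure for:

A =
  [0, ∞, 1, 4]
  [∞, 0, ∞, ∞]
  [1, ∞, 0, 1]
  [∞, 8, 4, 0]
Closure =
  [0, 10, 1, 2]
  [∞, 0, ∞, ∞]
  [1, 9, 0, 1]
  [5, 8, 4, 0]

This is the Floyd-Warshall all-pairs shortest-path computation. For each intermediate vertex k = 0, 1, …, 3, update dist[i][j] ← min(dist[i][j], dist[i][k] + dist[k][j]). The final matrix gives, for each (i, j), the minimum total weight of any directed path from i to j (possibly empty when i = j).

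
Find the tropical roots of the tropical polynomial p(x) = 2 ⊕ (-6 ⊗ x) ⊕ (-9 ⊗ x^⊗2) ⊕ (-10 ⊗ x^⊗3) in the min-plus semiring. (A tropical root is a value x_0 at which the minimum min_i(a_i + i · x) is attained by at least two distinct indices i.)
Roots: {1, 3, 8}

Each tropical root is a break point of the lower envelope of the lines y = a_i + i · x (there are 4 lines, with slopes 0, 1, ..., 3). Only the lines that attain the minimum somewhere contribute to roots; other lines are dominated. Here the surviving (envelope) indices are i = 3, i = 2, i = 1, i = 0.
Intersections between consecutive envelope lines give the roots: for adjacent envelope indices i < j the intersection is x = (a_i − a_j) / (j − i). Reading off the sorted break points: {1, 3, 8}.
Verification: at each break x_0, at least two indices attain the minimum of min_i(a_i + i · x_0).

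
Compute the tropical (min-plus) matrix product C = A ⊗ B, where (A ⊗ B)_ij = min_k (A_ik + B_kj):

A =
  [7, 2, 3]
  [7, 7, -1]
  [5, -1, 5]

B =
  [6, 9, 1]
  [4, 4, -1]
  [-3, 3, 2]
A ⊗ B =
  [0, 6, 1]
  [-4, 2, 1]
  [2, 3, -2]

Apply the min-plus product entry-by-entry:
  C[0][0] = min over k of (A[0][0] + B[0][0] = 7 + 6 = 13, A[0][1] + B[1][0] = 2 + 4 = 6, A[0][2] + B[2][0] = 3 + -3 = 0) = 0 (attained at k = 2)
  C[0][1] = min over k of (A[0][0] + B[0][1] = 7 + 9 = 16, A[0][1] + B[1][1] = 2 + 4 = 6, A[0][2] + B[2][1] = 3 + 3 = 6) = 6 (attained at k = 1)
  C[0][2] = min over k of (A[0][0] + B[0][2] = 7 + 1 = 8, A[0][1] + B[1][2] = 2 + -1 = 1, A[0][2] + B[2][2] = 3 + 2 = 5) = 1 (attained at k = 1)
  C[1][0] = min over k of (A[1][0] + B[0][0] = 7 + 6 = 13, A[1][1] + B[1][0] = 7 + 4 = 11, A[1][2] + B[2][0] = -1 + -3 = -4) = -4 (attained at k = 2)
  C[1][1] = min over k of (A[1][0] + B[0][1] = 7 + 9 = 16, A[1][1] + B[1][1] = 7 + 4 = 11, A[1][2] + B[2][1] = -1 + 3 = 2) = 2 (attained at k = 2)
  C[1][2] = min over k of (A[1][0] + B[0][2] = 7 + 1 = 8, A[1][1] + B[1][2] = 7 + -1 = 6, A[1][2] + B[2][2] = -1 + 2 = 1) = 1 (attained at k = 2)
  C[2][0] = min over k of (A[2][0] + B[0][0] = 5 + 6 = 11, A[2][1] + B[1][0] = -1 + 4 = 3, A[2][2] + B[2][0] = 5 + -3 = 2) = 2 (attained at k = 2)
  C[2][1] = min over k of (A[2][0] + B[0][1] = 5 + 9 = 14, A[2][1] + B[1][1] = -1 + 4 = 3, A[2][2] + B[2][1] = 5 + 3 = 8) = 3 (attained at k = 1)
  C[2][2] = min over k of (A[2][0] + B[0][2] = 5 + 1 = 6, A[2][1] + B[1][2] = -1 + -1 = -2, A[2][2] + B[2][2] = 5 + 2 = 7) = -2 (attained at k = 1)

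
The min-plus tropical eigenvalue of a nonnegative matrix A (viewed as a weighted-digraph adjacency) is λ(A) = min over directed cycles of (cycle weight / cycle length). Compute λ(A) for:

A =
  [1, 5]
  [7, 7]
λ(A) = 1

Enumerate directed cycles and compute their means (weight / length). Sample:
  cycle 0 → 0: weight = 1, length = 1, mean = 1/1 ≈ 1.000
  cycle 1 → 1: weight = 7, length = 1, mean = 7/1 ≈ 7.000
  cycle 0 → 1 → 0: weight = 12, length = 2, mean = 12/2 ≈ 6.000
  cycle 1 → 0 → 1: weight = 12, length = 2, mean = 12/2 ≈ 6.000
Minimum mean = 1.000, attained e.g. along the cycle 0 → 0 with weight 1 and length 1. So λ(A) = 1/1 = 1.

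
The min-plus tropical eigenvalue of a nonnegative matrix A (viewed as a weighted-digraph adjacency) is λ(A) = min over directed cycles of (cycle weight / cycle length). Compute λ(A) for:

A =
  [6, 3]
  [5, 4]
λ(A) = 4

Enumerate directed cycles and compute their means (weight / length). Sample:
  cycle 0 → 0: weight = 6, length = 1, mean = 6/1 ≈ 6.000
  cycle 1 → 1: weight = 4, length = 1, mean = 4/1 ≈ 4.000
  cycle 0 → 1 → 0: weight = 8, length = 2, mean = 8/2 ≈ 4.000
  cycle 1 → 0 → 1: weight = 8, length = 2, mean = 8/2 ≈ 4.000
Minimum mean = 4.000, attained e.g. along the cycle 1 → 1 with weight 4 and length 1. So λ(A) = 4/1 = 4.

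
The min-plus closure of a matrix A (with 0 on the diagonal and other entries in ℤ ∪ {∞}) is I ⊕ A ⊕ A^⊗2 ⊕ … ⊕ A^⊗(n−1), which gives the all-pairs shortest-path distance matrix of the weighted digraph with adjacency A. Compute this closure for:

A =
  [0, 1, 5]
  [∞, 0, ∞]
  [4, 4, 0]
Closure =
  [0, 1, 5]
  [∞, 0, ∞]
  [4, 4, 0]

This is the Floyd-Warshall all-pairs shortest-path computation. For each intermediate vertex k = 0, 1, …, 2, update dist[i][j] ← min(dist[i][j], dist[i][k] + dist[k][j]). The final matrix gives, for each (i, j), the minimum total weight of any directed path from i to j (possibly empty when i = j).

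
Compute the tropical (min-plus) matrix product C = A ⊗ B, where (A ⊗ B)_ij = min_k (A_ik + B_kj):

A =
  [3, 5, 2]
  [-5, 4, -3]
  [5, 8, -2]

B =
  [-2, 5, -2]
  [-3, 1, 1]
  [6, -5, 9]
A ⊗ B =
  [1, -3, 1]
  [-7, -8, -7]
  [3, -7, 3]

Apply the min-plus product entry-by-entry:
  C[0][0] = min over k of (A[0][0] + B[0][0] = 3 + -2 = 1, A[0][1] + B[1][0] = 5 + -3 = 2, A[0][2] + B[2][0] = 2 + 6 = 8) = 1 (attained at k = 0)
  C[0][1] = min over k of (A[0][0] + B[0][1] = 3 + 5 = 8, A[0][1] + B[1][1] = 5 + 1 = 6, A[0][2] + B[2][1] = 2 + -5 = -3) = -3 (attained at k = 2)
  C[0][2] = min over k of (A[0][0] + B[0][2] = 3 + -2 = 1, A[0][1] + B[1][2] = 5 + 1 = 6, A[0][2] + B[2][2] = 2 + 9 = 11) = 1 (attained at k = 0)
  C[1][0] = min over k of (A[1][0] + B[0][0] = -5 + -2 = -7, A[1][1] + B[1][0] = 4 + -3 = 1, A[1][2] + B[2][0] = -3 + 6 = 3) = -7 (attained at k = 0)
  C[1][1] = min over k of (A[1][0] + B[0][1] = -5 + 5 = 0, A[1][1] + B[1][1] = 4 + 1 = 5, A[1][2] + B[2][1] = -3 + -5 = -8) = -8 (attained at k = 2)
  C[1][2] = min over k of (A[1][0] + B[0][2] = -5 + -2 = -7, A[1][1] + B[1][2] = 4 + 1 = 5, A[1][2] + B[2][2] = -3 + 9 = 6) = -7 (attained at k = 0)
  C[2][0] = min over k of (A[2][0] + B[0][0] = 5 + -2 = 3, A[2][1] + B[1][0] = 8 + -3 = 5, A[2][2] + B[2][0] = -2 + 6 = 4) = 3 (attained at k = 0)
  C[2][1] = min over k of (A[2][0] + B[0][1] = 5 + 5 = 10, A[2][1] + B[1][1] = 8 + 1 = 9, A[2][2] + B[2][1] = -2 + -5 = -7) = -7 (attained at k = 2)
  C[2][2] = min over k of (A[2][0] + B[0][2] = 5 + -2 = 3, A[2][1] + B[1][2] = 8 + 1 = 9, A[2][2] + B[2][2] = -2 + 9 = 7) = 3 (attained at k = 0)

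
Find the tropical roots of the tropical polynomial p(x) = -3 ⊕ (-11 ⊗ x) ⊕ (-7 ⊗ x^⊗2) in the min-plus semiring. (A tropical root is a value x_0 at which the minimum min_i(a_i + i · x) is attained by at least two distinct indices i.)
Roots: {-4, 8}

Each tropical root is a break point of the lower envelope of the lines y = a_i + i · x (there are 3 lines, with slopes 0, 1, ..., 2). Only the lines that attain the minimum somewhere contribute to roots; other lines are dominated. Here the surviving (envelope) indices are i = 2, i = 1, i = 0.
Intersections between consecutive envelope lines give the roots: for adjacent envelope indices i < j the intersection is x = (a_i − a_j) / (j − i). Reading off the sorted break points: {-4, 8}.
Verification: at each break x_0, at least two indices attain the minimum of min_i(a_i + i · x_0).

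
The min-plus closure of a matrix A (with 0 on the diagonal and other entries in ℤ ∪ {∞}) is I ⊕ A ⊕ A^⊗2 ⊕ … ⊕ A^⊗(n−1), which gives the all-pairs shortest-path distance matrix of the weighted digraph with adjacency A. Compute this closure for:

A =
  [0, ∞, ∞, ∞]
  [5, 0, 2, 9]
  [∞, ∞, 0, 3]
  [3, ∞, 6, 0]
Closure =
  [0, ∞, ∞, ∞]
  [5, 0, 2, 5]
  [6, ∞, 0, 3]
  [3, ∞, 6, 0]

This is the Floyd-Warshall all-pairs shortest-path computation. For each intermediate vertex k = 0, 1, …, 3, update dist[i][j] ← min(dist[i][j], dist[i][k] + dist[k][j]). The final matrix gives, for each (i, j), the minimum total weight of any directed path from i to j (possibly empty when i = j).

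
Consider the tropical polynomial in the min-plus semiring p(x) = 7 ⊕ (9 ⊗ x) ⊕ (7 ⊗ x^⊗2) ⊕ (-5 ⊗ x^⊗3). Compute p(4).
p(4) = 7

A tropical monomial a ⊗ x^⊗i evaluates to a + i · x. Evaluating each term at x = 4:
  Term 0 contributes 7 + 0 · 4 = 7
  Term 1 contributes 9 + 1 · 4 = 13
  Term 2 contributes 7 + 2 · 4 = 15
  Term 3 contributes -5 + 3 · 4 = 7
p(4) = ⊕ of these = min[7, 13, 15, 7] = 7.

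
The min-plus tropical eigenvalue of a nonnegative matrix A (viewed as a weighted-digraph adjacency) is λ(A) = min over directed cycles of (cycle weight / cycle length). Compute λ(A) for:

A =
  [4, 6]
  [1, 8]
λ(A) = 7/2

Enumerate directed cycles and compute their means (weight / length). Sample:
  cycle 0 → 0: weight = 4, length = 1, mean = 4/1 ≈ 4.000
  cycle 1 → 1: weight = 8, length = 1, mean = 8/1 ≈ 8.000
  cycle 0 → 1 → 0: weight = 7, length = 2, mean = 7/2 ≈ 3.500
  cycle 1 → 0 → 1: weight = 7, length = 2, mean = 7/2 ≈ 3.500
Minimum mean = 3.500, attained e.g. along the cycle 0 → 1 → 0 with weight 7 and length 2. So λ(A) = 7/2 = 7/2.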